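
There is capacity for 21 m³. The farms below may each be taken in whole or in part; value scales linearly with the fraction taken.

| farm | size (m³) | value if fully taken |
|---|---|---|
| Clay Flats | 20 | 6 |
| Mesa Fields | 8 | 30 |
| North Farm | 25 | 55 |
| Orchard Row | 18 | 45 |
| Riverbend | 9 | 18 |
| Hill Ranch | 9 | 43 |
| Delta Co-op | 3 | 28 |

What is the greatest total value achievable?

103.5

Sort by value density: Delta Co-op 28/3≈9.33, Hill Ranch 43/9≈4.78, Mesa Fields 30/8≈3.75, Orchard Row 45/18≈2.5, North Farm 55/25≈2.2, Riverbend 18/9≈2, Clay Flats 6/20≈0.3.
All 3 m³ of Delta Co-op fit (value 28) → 18 remain.
Take all of Hill Ranch (9 m³, value 43) → 9 m³ left.
Take all of Mesa Fields (8 m³, value 30) → 1 m³ left.
Fill the last 1 m³ with part of Orchard Row: 1/18 of it earns 2.5.
Total value = 103.5.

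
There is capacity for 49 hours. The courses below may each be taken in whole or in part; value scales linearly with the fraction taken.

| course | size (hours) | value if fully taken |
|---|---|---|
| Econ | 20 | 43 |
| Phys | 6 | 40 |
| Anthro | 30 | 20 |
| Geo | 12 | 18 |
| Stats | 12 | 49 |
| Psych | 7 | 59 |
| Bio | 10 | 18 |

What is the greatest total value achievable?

Sort by value density: Psych 59/7≈8.43, Phys 40/6≈6.67, Stats 49/12≈4.08, Econ 43/20≈2.15, Bio 18/10≈1.8, Geo 18/12≈1.5, Anthro 20/30≈0.667.
Take all of Psych (7 hours, value 59) — 42 hours left.
All 6 hours of Phys fit (value 40) — 36 remain.
Stats: take in full, 12 hours for value 49 — 24 left.
Take all of Econ (20 hours, value 43) — 4 hours left.
4 hours left: a 4/10 share of Bio gives 18×4/10 = 7.2.
Total value = 198.2.

198.2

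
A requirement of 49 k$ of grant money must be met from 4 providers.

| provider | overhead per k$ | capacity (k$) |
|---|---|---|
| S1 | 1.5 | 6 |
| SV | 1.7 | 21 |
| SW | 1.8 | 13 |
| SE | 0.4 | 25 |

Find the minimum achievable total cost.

49.6

Cheapest first:
Take 25 from SE at 0.4 → need 24 more.
S1 (1.5): use full 6 → 18 k$ to go.
SV at 1.7: take 18 of its 21 → requirement met.
SW: unused.
Cost = 25×0.4 + 6×1.5 + 18×1.7 = 49.6.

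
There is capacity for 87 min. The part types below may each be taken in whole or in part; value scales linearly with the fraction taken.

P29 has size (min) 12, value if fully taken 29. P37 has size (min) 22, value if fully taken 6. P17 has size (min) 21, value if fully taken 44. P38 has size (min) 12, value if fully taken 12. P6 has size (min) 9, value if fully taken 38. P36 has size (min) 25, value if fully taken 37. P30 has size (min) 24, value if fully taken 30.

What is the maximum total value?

Rank by value-to-size ratio: P6 38/9≈4.22, P29 29/12≈2.42, P17 44/21≈2.1, P36 37/25≈1.48, P30 30/24≈1.25, P38 12/12≈1, P37 6/22≈0.273.
Take all of P6 (9 min, value 38) ; 78 min left.
All 12 min of P29 fit (value 29) ; 66 remain.
P17: take in full, 21 min for value 44 ; 45 left.
Take all of P36 (25 min, value 37) ; 20 min left.
20 min left: a 20/24 share of P30 gives 30×20/24 = 25.
Total value = 173.

173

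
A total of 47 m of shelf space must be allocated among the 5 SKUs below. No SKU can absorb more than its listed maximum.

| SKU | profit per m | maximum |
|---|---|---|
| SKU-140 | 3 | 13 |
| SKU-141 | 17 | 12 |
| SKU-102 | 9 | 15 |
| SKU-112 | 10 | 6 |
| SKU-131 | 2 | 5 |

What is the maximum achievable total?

440

Rank by profit per m: SKU-141 17 > SKU-112 10 > SKU-102 9 > SKU-140 3 > SKU-131 2.
Give SKU-141 12 to hit its cap of 12 → 35 left.
SKU-112: +6 to 6 (cap) → 29 left.
SKU-102 takes 15 to reach its cap of 15 → 14 left.
SKU-140 takes 13 to reach its cap of 13 → 1 left.
Only 1 left; SKU-131 takes them to reach 1.
Total = 3×13 + 17×12 + 9×15 + 10×6 + 2×1 = 440.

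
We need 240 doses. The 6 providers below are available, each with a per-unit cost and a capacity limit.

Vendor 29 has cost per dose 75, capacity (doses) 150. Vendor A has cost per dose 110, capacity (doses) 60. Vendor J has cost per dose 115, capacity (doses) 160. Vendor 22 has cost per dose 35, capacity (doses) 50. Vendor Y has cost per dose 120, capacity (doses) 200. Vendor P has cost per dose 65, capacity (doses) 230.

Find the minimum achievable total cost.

Cheapest first:
Vendor 22 (35): use full 50 → 190 doses to go.
Vendor P at 65: take 190 of its 230 → requirement met.
Vendor 29, Vendor A, Vendor J, Vendor Y: unused.
Cost = 50×35 + 190×65 = 14100.

14100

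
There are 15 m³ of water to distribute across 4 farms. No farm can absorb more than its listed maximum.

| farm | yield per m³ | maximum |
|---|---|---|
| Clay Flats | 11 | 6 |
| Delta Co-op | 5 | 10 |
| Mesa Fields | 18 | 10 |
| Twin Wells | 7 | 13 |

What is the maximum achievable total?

235

Rank by yield per m³: Mesa Fields 18 > Clay Flats 11 > Twin Wells 7 > Delta Co-op 5.
Mesa Fields: +10 to 10 (cap) → 5 left.
Only 5 left; Clay Flats takes them to reach 5.
Total = 11×5 + 18×10 = 235.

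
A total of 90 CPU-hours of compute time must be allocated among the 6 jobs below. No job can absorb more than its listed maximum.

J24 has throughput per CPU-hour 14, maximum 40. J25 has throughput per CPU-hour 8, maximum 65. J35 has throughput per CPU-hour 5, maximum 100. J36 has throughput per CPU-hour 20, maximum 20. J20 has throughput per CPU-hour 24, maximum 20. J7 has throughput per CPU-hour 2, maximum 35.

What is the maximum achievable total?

1520

Rank by throughput per CPU-hour: J20 24 > J36 20 > J24 14 > J25 8 > J35 5 > J7 2.
J20 takes 20 to reach its cap of 20 ; 70 left.
J36 takes 20 to reach its cap of 20 ; 50 left.
Give J24 40 to hit its cap of 40 ; 10 left.
J25: +10 (room for 65) → 10. Pool exhausted.
Total = 14×40 + 8×10 + 20×20 + 24×20 = 1520.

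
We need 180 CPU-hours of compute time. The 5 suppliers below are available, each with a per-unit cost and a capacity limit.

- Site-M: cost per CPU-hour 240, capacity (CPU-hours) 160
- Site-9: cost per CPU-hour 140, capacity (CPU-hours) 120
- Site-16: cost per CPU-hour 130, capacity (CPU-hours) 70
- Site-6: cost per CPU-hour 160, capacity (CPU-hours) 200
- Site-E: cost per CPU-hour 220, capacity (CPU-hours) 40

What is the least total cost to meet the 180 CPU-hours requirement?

24500

Fill from the cheapest supplier first.
Site-16 (130): use full 70 — 110 CPU-hours to go.
Site-9 (140): take the remaining 110 — done.
Site-6, Site-E, Site-M: unused.
Cost = 70×130 + 110×140 = 24500.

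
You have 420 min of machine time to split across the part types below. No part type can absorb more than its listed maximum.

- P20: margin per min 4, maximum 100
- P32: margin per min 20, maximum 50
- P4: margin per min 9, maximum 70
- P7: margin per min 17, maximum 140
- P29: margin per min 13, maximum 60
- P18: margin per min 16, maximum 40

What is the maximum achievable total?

5670

Rank by margin per min: P32 20 > P7 17 > P18 16 > P29 13 > P4 9 > P20 4.
P32 takes 50 to reach its cap of 50 — 370 left.
P7: +140 to 140 (cap) — 230 left.
Give P18 40 to hit its cap of 40 — 190 left.
P29 takes 60 to reach its cap of 60 — 130 left.
Give P4 70 to hit its cap of 70 — 60 left.
P20: +60 (room for 100) → 60. Pool exhausted.
Total = 4×60 + 20×50 + 9×70 + 17×140 + 13×60 + 16×40 = 5670.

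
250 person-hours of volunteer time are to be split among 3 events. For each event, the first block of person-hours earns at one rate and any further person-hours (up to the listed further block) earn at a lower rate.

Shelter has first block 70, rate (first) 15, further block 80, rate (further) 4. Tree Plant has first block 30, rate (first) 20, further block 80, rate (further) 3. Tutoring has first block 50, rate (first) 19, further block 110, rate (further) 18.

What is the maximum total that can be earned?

4430

Treat each block as its own option and order by rate: Tree Plant/tier1 20 > Tutoring/tier1 19 > Tutoring/tier2 18 > Shelter/tier1 15 > Shelter/tier2 4 > Tree Plant/tier2 3.
Tree Plant tier1 at 20: fill all 30 → 220 left.
Fill Tutoring tier1 block (50 at 19) → 170 left.
Tutoring tier2 at 18: fill all 110 → 60 left.
Shelter/tier1: +60 of 70 at 15; pool empty.
Total = 20×30 + 19×50 + 18×110 + 15×60 = 4430.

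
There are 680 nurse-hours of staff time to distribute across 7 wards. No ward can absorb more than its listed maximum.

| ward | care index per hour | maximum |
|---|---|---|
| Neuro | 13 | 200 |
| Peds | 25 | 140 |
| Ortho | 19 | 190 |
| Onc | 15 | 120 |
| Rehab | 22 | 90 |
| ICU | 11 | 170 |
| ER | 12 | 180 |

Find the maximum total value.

Order the wards by care index per hour: Peds 25 > Rehab 22 > Ortho 19 > Onc 15 > Neuro 13 > ER 12 > ICU 11.
Give Peds 140 to hit its cap of 140 — 540 left.
Rehab takes 90 to reach its cap of 90 — 450 left.
Give Ortho 190 to hit its cap of 190 — 260 left.
Onc takes 120 to reach its cap of 120 — 140 left.
Neuro has room for 200 but only 140 remain, so it gets 140.
Total = 13×140 + 25×140 + 19×190 + 15×120 + 22×90 = 12710.

12710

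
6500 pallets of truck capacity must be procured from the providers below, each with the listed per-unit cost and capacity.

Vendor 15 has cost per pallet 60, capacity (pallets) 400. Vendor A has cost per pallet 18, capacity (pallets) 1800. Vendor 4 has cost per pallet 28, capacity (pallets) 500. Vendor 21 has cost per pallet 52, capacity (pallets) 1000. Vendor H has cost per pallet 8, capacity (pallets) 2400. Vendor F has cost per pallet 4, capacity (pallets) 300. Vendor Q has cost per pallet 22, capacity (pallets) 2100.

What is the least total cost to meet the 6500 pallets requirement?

Fill from the cheapest provider first.
Vendor F (4): use full 300 — 6200 pallets to go.
Vendor H at 8: take all 2400 pallets — 3800 still needed.
Take 1800 from Vendor A at 18 — need 2000 more.
Vendor Q (22): take the remaining 2000 — done.
Vendor 4, Vendor 21, Vendor 15: unused.
Cost = 300×4 + 2400×8 + 1800×18 + 2000×22 = 96800.

96800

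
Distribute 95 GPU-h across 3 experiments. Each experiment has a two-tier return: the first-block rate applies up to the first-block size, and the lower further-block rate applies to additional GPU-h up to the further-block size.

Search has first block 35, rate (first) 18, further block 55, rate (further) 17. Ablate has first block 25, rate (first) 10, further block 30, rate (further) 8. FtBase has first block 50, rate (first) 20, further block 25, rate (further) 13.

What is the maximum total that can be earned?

Treat each block as its own option and order by rate: FtBase/T1 20 > Search/T1 18 > Search/T2 17 > FtBase/T2 13 > Ablate/T1 10 > Ablate/T2 8.
Fill FtBase T1 block (50 at 20) ; 45 left.
Search/T1 (18): +35 ; 10 left.
10 remain; put them into Search T2 at 17.
Total = 20×50 + 18×35 + 17×10 = 1800.

1800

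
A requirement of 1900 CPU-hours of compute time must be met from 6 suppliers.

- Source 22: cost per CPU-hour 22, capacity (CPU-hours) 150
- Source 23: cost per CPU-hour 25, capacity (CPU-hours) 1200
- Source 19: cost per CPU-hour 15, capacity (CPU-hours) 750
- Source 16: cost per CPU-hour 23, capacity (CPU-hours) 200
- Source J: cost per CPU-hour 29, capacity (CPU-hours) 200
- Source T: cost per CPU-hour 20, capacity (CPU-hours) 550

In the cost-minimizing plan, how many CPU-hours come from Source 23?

Use suppliers in increasing cost order.
Take 750 from Source 19 at 15 — need 1150 more.
Source T (20): use full 550 — 600 CPU-hours to go.
Take 150 from Source 22 at 22 — need 450 more.
Source 16 at 23: take all 200 CPU-hours — 250 still needed.
Take 250 from Source 23 at 25 to finish.
Source J: unused.

250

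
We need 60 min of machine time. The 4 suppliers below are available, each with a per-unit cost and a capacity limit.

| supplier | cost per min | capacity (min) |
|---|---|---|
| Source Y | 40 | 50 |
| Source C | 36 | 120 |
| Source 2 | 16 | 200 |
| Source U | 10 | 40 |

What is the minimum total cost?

Fill from the cheapest supplier first.
Source U at 10: take all 40 min — 20 still needed.
Source 2 at 16: take 20 of its 200 — requirement met.
Source C, Source Y: unused.
Cost = 40×10 + 20×16 = 720.

720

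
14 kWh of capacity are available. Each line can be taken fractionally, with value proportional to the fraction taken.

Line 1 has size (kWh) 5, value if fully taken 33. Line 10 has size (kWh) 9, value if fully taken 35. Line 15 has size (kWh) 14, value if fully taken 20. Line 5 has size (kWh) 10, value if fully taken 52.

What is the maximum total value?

Rank by value-to-size ratio: Line 1 33/5≈6.6, Line 5 52/10≈5.2, Line 10 35/9≈3.89, Line 15 20/14≈1.43.
Take all of Line 1 (5 kWh, value 33) → 9 kWh left.
Only 9 kWh remain; take 9/10 of Line 5 for value 52×9/10 = 46.8.
Total value = 79.8.

79.8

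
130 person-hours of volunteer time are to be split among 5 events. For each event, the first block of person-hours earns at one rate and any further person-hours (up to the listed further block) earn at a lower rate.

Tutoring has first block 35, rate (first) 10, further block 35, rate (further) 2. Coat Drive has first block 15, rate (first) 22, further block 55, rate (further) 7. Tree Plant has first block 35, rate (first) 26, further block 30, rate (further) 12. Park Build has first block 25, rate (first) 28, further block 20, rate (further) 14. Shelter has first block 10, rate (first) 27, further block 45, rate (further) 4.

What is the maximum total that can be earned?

Order all 10 blocks by rate: Park Build/first 28 > Shelter/first 27 > Tree Plant/first 26 > Coat Drive/first 22 > Park Build/second 14 > Tree Plant/second 12 > Tutoring/first 10 > Coat Drive/second 7 > Shelter/second 4 > Tutoring/second 2.
Park Build/first (28): +25 → 105 left.
Fill Shelter first block (10 at 27) → 95 left.
Fill Tree Plant first block (35 at 26) → 60 left.
Fill Coat Drive first block (15 at 22) → 45 left.
Fill Park Build second block (20 at 14) → 25 left.
Tree Plant/second: +25 of 30 at 12; pool empty.
Total = 28×25 + 27×10 + 26×35 + 22×15 + 14×20 + 12×25 = 2790.

2790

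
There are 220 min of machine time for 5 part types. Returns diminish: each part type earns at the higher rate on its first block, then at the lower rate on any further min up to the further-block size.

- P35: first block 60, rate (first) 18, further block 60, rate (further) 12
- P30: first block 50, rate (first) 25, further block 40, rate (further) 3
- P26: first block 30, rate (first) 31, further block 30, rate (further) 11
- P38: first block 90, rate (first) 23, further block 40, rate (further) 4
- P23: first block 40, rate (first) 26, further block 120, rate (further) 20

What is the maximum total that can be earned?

Order all 10 blocks by rate: P26/tier1 31 > P23/tier1 26 > P30/tier1 25 > P38/tier1 23 > P23/tier2 20 > P35/tier1 18 > P35/tier2 12 > P26/tier2 11 > P38/tier2 4 > P30/tier2 3.
P26/tier1 (31): +30 ; 190 left.
Fill P23 tier1 block (40 at 26) ; 150 left.
Fill P30 tier1 block (50 at 25) ; 100 left.
P38/tier1 (23): +90 ; 10 left.
P23 tier2 at 20: only 10 left, fill 10.
Total = 31×30 + 26×40 + 25×50 + 23×90 + 20×10 = 5490.

5490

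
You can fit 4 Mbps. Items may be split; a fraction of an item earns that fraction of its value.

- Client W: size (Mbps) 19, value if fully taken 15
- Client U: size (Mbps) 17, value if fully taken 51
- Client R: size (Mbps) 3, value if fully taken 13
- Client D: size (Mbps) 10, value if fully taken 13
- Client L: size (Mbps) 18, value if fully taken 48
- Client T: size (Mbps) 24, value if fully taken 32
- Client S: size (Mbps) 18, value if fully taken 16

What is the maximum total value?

Rank by value-to-size ratio: Client R 13/3≈4.33, Client U 51/17≈3, Client L 48/18≈2.67, Client T 32/24≈1.33, Client D 13/10≈1.3, Client S 16/18≈0.889, Client W 15/19≈0.789.
All 3 Mbps of Client R fit (value 13) — 1 remain.
1 Mbps left: a 1/17 share of Client U gives 51×1/17 = 3.
Total value = 16.

16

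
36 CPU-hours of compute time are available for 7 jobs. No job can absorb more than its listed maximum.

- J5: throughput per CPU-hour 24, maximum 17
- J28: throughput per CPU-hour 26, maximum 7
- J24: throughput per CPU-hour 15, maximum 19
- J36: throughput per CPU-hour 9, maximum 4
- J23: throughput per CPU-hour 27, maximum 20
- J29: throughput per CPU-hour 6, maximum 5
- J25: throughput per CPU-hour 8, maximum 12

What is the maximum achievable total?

Rank by throughput per CPU-hour: J23 27 > J28 26 > J5 24 > J24 15 > J36 9 > J25 8 > J29 6.
J23: +20 to 20 (cap) — 16 left.
J28 takes 7 to reach its cap of 7 — 9 left.
J5: +9 (room for 17) → 9. Pool exhausted.
Total = 24×9 + 26×7 + 27×20 = 938.

938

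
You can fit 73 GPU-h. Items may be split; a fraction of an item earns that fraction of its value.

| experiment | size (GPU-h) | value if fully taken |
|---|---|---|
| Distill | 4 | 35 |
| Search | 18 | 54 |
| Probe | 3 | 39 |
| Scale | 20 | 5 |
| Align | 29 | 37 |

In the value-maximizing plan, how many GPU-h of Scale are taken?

Best value per unit of size first: Probe 39/3≈13, Distill 35/4≈8.75, Search 54/18≈3, Align 37/29≈1.28, Scale 5/20≈0.25.
Take all of Probe (3 GPU-h, value 39) — 70 GPU-h left.
Distill: take in full, 4 GPU-h for value 35 — 66 left.
Search: take in full, 18 GPU-h for value 54 — 48 left.
Take all of Align (29 GPU-h, value 37) — 19 GPU-h left.
Only 19 GPU-h remain; take 19/20 of Scale for value 5×19/20 = 4.75.

19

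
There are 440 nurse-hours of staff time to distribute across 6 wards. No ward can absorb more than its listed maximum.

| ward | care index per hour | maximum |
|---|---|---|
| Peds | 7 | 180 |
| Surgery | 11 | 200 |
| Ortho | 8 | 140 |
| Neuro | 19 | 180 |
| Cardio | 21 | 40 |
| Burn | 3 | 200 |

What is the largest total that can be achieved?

6620

Order the wards by care index per hour: Cardio 21 > Neuro 19 > Surgery 11 > Ortho 8 > Peds 7 > Burn 3.
Give Cardio 40 to hit its cap of 40 ; 400 left.
Neuro: +180 to 180 (cap) ; 220 left.
Surgery: +200 to 200 (cap) ; 20 left.
Only 20 left; Ortho takes them to reach 20.
Total = 11×200 + 8×20 + 19×180 + 21×40 = 6620.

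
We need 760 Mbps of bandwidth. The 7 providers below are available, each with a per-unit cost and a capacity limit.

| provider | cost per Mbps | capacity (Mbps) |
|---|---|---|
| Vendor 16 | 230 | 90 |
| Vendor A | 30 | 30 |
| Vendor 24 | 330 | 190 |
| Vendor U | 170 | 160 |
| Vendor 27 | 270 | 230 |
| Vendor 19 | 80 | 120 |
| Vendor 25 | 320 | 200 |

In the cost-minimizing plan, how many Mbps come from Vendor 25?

130

Use providers in increasing cost order.
Vendor A at 30: take all 30 Mbps → 730 still needed.
Take 120 from Vendor 19 at 80 → need 610 more.
Vendor U (170): use full 160 → 450 Mbps to go.
Vendor 16 at 230: take all 90 Mbps → 360 still needed.
Vendor 27 (270): use full 230 → 130 Mbps to go.
Take 130 from Vendor 25 at 320 to finish.
Vendor 24: unused.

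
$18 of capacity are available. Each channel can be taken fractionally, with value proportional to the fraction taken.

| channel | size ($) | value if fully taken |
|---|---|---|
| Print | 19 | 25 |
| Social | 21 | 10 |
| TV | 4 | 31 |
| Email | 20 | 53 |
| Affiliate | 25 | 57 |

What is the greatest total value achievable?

Rank by value-to-size ratio: TV 31/4≈7.75, Email 53/20≈2.65, Affiliate 57/25≈2.28, Print 25/19≈1.32, Social 10/21≈0.476.
Take all of TV (4 $, value 31) — 14 $ left.
Fill the last 14 $ with part of Email: 14/20 of it earns 37.1.
Total value = 68.1.

68.1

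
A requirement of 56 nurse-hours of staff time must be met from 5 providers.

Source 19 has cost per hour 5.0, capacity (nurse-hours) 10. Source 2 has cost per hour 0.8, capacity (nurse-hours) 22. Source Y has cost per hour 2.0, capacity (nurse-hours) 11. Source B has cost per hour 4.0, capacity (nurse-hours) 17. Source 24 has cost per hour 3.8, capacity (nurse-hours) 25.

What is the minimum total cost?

127

Use providers in increasing cost order.
Source 2 (0.8): use full 22 → 34 nurse-hours to go.
Source Y at 2.0: take all 11 nurse-hours → 23 still needed.
Source 24 (3.8): take the remaining 23 → done.
Source B, Source 19: unused.
Cost = 22×0.8 + 11×2.0 + 23×3.8 = 127.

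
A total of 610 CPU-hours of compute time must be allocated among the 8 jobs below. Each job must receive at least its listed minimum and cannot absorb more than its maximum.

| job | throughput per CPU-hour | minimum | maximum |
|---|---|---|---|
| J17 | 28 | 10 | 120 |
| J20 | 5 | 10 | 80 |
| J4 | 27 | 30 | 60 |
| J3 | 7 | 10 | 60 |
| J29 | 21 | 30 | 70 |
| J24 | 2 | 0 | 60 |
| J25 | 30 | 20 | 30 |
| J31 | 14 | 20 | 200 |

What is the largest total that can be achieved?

10920

Meeting every minimum uses 10+10+30+10+30+0+20+20 = 130 CPU-hours, leaving 480.
Order the jobs by throughput per CPU-hour: J25 30 > J17 28 > J4 27 > J29 21 > J31 14 > J3 7 > J20 5 > J24 2.
J25: +10 to 30 (cap) ; 470 left.
J17 takes 110 more to reach its cap of 120 ; 360 left.
Give J4 30 more to hit its cap of 60 ; 330 left.
J29 takes 40 more to reach its cap of 70 ; 290 left.
J31 takes 180 more to reach its cap of 200 ; 110 left.
Give J3 50 more to hit its cap of 60 ; 60 left.
Only 60 left; J20 takes them to reach 70.
Total = 28×120 + 5×70 + 27×60 + 7×60 + 21×70 + 30×30 + 14×200 = 10920.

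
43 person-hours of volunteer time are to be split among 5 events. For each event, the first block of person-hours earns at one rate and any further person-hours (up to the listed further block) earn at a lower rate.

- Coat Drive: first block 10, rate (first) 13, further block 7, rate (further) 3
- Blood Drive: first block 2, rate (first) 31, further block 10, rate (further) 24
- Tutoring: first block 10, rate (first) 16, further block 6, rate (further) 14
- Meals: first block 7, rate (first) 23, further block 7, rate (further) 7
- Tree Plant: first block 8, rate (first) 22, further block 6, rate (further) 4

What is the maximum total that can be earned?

Rank every tier by rate: Blood Drive/T1 31 > Blood Drive/T2 24 > Meals/T1 23 > Tree Plant/T1 22 > Tutoring/T1 16 > Tutoring/T2 14 > Coat Drive/T1 13 > Meals/T2 7 > Tree Plant/T2 4 > Coat Drive/T2 3.
Fill Blood Drive T1 block (2 at 31) — 41 left.
Fill Blood Drive T2 block (10 at 24) — 31 left.
Fill Meals T1 block (7 at 23) — 24 left.
Tree Plant T1 at 22: fill all 8 — 16 left.
Tutoring T1 at 16: fill all 10 — 6 left.
Tutoring/T2 (14): +6 — 0 left.
Total = 31×2 + 24×10 + 23×7 + 22×8 + 16×10 + 14×6 = 883.

883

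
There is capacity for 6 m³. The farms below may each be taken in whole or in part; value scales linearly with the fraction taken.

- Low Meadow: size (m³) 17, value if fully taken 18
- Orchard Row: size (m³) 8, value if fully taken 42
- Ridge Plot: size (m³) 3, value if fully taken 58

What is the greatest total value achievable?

Best value per unit of size first: Ridge Plot 58/3≈19.3, Orchard Row 42/8≈5.25, Low Meadow 18/17≈1.06.
Take all of Ridge Plot (3 m³, value 58) — 3 m³ left.
Only 3 m³ remain; take 3/8 of Orchard Row for value 42×3/8 = 15.75.
Total value = 73.75.

73.75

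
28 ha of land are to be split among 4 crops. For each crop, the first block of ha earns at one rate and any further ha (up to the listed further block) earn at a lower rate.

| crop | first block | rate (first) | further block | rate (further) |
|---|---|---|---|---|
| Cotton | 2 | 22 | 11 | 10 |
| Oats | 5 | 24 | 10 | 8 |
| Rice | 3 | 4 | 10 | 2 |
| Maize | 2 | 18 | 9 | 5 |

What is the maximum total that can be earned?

374

Treat each block as its own option and order by rate: Oats/tier1 24 > Cotton/tier1 22 > Maize/tier1 18 > Cotton/tier2 10 > Oats/tier2 8 > Maize/tier2 5 > Rice/tier1 4 > Rice/tier2 2.
Fill Oats tier1 block (5 at 24) — 23 left.
Fill Cotton tier1 block (2 at 22) — 21 left.
Fill Maize tier1 block (2 at 18) — 19 left.
Cotton tier2 at 10: fill all 11 — 8 left.
8 remain; put them into Oats tier2 at 8.
Total = 24×5 + 22×2 + 18×2 + 10×11 + 8×8 = 374.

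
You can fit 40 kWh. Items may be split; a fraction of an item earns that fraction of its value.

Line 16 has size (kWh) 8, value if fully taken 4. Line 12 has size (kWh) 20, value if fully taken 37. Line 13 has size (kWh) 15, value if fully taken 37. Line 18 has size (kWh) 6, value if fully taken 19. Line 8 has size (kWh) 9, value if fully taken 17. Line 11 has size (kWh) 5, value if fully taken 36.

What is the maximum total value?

118.25

Best value per unit of size first: Line 11 36/5≈7.2, Line 18 19/6≈3.17, Line 13 37/15≈2.47, Line 8 17/9≈1.89, Line 12 37/20≈1.85, Line 16 4/8≈0.5.
Line 11: take in full, 5 kWh for value 36 ; 35 left.
Take all of Line 18 (6 kWh, value 19) ; 29 kWh left.
All 15 kWh of Line 13 fit (value 37) ; 14 remain.
All 9 kWh of Line 8 fit (value 17) ; 5 remain.
5 kWh left: a 5/20 share of Line 12 gives 37×5/20 = 9.25.
Total value = 118.25.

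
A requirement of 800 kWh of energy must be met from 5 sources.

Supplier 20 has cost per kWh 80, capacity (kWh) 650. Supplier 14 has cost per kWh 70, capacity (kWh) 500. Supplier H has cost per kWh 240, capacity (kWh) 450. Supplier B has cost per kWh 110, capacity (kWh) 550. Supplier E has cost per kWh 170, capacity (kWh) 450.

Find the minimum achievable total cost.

Fill from the cheapest source first.
Take 500 from Supplier 14 at 70 — need 300 more.
Supplier 20 at 80: take 300 of its 650 — requirement met.
Supplier B, Supplier E, Supplier H: unused.
Cost = 500×70 + 300×80 = 59000.

59000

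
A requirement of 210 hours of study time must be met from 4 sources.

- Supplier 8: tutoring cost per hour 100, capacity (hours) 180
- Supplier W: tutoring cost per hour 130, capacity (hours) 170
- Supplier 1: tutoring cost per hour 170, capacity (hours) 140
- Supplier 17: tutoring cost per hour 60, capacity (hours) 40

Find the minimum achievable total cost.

19400

Use sources in increasing cost order.
Supplier 17 at 60: take all 40 hours ; 170 still needed.
Supplier 8 at 100: take 170 of its 180 ; requirement met.
Supplier W, Supplier 1: unused.
Cost = 40×60 + 170×100 = 19400.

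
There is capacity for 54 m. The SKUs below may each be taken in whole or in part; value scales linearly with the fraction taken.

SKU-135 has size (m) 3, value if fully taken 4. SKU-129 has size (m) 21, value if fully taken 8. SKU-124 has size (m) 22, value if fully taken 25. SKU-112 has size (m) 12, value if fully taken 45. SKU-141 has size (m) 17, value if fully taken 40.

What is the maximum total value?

Rank by value-to-size ratio: SKU-112 45/12≈3.75, SKU-141 40/17≈2.35, SKU-135 4/3≈1.33, SKU-124 25/22≈1.14, SKU-129 8/21≈0.381.
All 12 m of SKU-112 fit (value 45) ; 42 remain.
All 17 m of SKU-141 fit (value 40) ; 25 remain.
SKU-135: take in full, 3 m for value 4 ; 22 left.
Take all of SKU-124 (22 m, value 25) ; 0 m left.
Total value = 114.

114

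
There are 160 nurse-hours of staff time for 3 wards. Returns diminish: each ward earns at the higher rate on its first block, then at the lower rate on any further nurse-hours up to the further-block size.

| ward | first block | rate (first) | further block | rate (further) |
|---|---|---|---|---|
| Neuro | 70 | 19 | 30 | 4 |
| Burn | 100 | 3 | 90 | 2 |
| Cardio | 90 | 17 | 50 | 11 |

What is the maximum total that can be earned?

Rank every tier by rate: Neuro/T1 19 > Cardio/T1 17 > Cardio/T2 11 > Neuro/T2 4 > Burn/T1 3 > Burn/T2 2.
Fill Neuro T1 block (70 at 19) → 90 left.
Fill Cardio T1 block (90 at 17) → 0 left.
Total = 19×70 + 17×90 = 2860.

2860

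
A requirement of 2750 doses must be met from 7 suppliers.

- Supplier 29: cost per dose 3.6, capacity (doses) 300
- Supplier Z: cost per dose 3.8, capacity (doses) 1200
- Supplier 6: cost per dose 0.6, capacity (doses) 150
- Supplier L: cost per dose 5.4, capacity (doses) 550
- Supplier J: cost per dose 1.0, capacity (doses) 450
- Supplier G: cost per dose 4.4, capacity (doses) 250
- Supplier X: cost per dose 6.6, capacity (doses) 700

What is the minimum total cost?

9440

Fill from the cheapest supplier first.
Supplier 6 at 0.6: take all 150 doses — 2600 still needed.
Supplier J at 1.0: take all 450 doses — 2150 still needed.
Supplier 29 at 3.6: take all 300 doses — 1850 still needed.
Take 1200 from Supplier Z at 3.8 — need 650 more.
Supplier G (4.4): use full 250 — 400 doses to go.
Supplier L (5.4): take the remaining 400 — done.
Supplier X: unused.
Cost = 150×0.6 + 450×1.0 + 300×3.6 + 1200×3.8 + 250×4.4 + 400×5.4 = 9440.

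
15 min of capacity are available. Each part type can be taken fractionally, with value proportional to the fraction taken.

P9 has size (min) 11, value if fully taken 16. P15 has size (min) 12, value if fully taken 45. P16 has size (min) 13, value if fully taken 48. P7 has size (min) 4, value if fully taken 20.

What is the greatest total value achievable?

Sort by value density: P7 20/4≈5, P15 45/12≈3.75, P16 48/13≈3.69, P9 16/11≈1.45.
All 4 min of P7 fit (value 20) ; 11 remain.
11 min left: a 11/12 share of P15 gives 45×11/12 = 41.25.
Total value = 61.25.

61.25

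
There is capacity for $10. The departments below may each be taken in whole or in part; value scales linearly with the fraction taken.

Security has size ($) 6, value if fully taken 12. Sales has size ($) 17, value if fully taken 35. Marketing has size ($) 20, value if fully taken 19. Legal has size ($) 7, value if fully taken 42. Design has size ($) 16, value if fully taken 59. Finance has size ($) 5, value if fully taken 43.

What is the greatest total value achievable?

Best value per unit of size first: Finance 43/5≈8.6, Legal 42/7≈6, Design 59/16≈3.69, Sales 35/17≈2.06, Security 12/6≈2, Marketing 19/20≈0.95.
Take all of Finance (5 $, value 43) — 5 $ left.
Only 5 $ remain; take 5/7 of Legal for value 42×5/7 = 30.
Total value = 73.

73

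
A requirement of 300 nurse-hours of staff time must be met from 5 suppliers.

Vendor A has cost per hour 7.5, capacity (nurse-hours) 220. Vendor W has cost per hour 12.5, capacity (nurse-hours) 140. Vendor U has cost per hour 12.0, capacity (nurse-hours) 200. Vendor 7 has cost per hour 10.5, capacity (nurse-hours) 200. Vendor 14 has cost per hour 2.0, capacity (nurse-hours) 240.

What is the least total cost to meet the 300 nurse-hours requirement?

930

Cheapest first:
Vendor 14 (2.0): use full 240 ; 60 nurse-hours to go.
Take 60 from Vendor A at 7.5 to finish.
Vendor 7, Vendor U, Vendor W: unused.
Cost = 240×2.0 + 60×7.5 = 930.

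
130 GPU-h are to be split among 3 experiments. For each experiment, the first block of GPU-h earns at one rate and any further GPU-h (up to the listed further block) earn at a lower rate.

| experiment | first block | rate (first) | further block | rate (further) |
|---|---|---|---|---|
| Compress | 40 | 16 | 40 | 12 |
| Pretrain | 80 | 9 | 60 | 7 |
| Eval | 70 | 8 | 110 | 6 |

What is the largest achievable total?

1570

Rank every tier by rate: Compress/T1 16 > Compress/T2 12 > Pretrain/T1 9 > Eval/T1 8 > Pretrain/T2 7 > Eval/T2 6.
Fill Compress T1 block (40 at 16) — 90 left.
Compress T2 at 12: fill all 40 — 50 left.
Pretrain T1 at 9: only 50 left, fill 50.
Total = 16×40 + 12×40 + 9×50 = 1570.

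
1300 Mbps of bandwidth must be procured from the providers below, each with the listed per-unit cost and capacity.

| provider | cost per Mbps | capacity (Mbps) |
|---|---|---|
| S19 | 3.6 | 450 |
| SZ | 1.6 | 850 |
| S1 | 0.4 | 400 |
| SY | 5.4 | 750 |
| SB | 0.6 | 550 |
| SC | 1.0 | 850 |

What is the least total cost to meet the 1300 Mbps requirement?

Use providers in increasing cost order.
S1 at 0.4: take all 400 Mbps → 900 still needed.
Take 550 from SB at 0.6 → need 350 more.
SC at 1.0: take 350 of its 850 → requirement met.
SZ, S19, SY: unused.
Cost = 400×0.4 + 550×0.6 + 350×1.0 = 840.

840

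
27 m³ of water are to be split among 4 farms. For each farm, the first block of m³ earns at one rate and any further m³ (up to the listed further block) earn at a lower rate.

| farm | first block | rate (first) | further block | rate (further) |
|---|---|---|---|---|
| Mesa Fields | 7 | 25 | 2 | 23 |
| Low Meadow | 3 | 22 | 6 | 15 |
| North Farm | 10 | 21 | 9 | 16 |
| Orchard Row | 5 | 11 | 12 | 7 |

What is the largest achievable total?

577

Treat each block as its own option and order by rate: Mesa Fields/first 25 > Mesa Fields/second 23 > Low Meadow/first 22 > North Farm/first 21 > North Farm/second 16 > Low Meadow/second 15 > Orchard Row/first 11 > Orchard Row/second 7.
Fill Mesa Fields first block (7 at 25) → 20 left.
Mesa Fields/second (23): +2 → 18 left.
Low Meadow first at 22: fill all 3 → 15 left.
North Farm/first (21): +10 → 5 left.
5 remain; put them into North Farm second at 16.
Total = 25×7 + 23×2 + 22×3 + 21×10 + 16×5 = 577.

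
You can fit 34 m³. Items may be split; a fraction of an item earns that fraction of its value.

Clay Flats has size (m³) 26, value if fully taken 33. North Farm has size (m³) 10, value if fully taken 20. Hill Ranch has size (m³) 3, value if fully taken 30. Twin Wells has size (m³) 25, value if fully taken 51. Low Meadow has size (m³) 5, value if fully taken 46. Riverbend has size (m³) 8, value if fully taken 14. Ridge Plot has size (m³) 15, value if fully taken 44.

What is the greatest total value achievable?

Best value per unit of size first: Hill Ranch 30/3≈10, Low Meadow 46/5≈9.2, Ridge Plot 44/15≈2.93, Twin Wells 51/25≈2.04, North Farm 20/10≈2, Riverbend 14/8≈1.75, Clay Flats 33/26≈1.27.
All 3 m³ of Hill Ranch fit (value 30) ; 31 remain.
Take all of Low Meadow (5 m³, value 46) ; 26 m³ left.
All 15 m³ of Ridge Plot fit (value 44) ; 11 remain.
Only 11 m³ remain; take 11/25 of Twin Wells for value 51×11/25 = 22.44.
Total value = 142.44.

142.44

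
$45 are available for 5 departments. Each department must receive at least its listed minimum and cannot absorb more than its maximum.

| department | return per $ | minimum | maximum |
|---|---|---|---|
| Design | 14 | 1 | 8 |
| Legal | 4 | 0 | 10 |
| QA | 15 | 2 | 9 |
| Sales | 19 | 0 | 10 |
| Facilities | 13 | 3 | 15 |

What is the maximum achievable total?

Meeting every minimum uses 1+0+2+0+3 = 6 $, leaving 39.
Highest return per $ first: Sales 19 > QA 15 > Design 14 > Facilities 13 > Legal 4.
Give Sales 10 more to hit its cap of 10 ; 29 left.
Give QA 7 more to hit its cap of 9 ; 22 left.
Give Design 7 more to hit its cap of 8 ; 15 left.
Give Facilities 12 more to hit its cap of 15 ; 3 left.
Only 3 left; Legal takes them to reach 3.
Total = 14×8 + 4×3 + 15×9 + 19×10 + 13×15 = 644.

644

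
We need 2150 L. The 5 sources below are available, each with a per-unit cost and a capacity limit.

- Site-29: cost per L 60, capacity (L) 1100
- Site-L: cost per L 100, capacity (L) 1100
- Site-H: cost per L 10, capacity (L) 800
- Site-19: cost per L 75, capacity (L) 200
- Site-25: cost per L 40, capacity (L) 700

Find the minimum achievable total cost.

75000

Use sources in increasing cost order.
Site-H at 10: take all 800 L — 1350 still needed.
Take 700 from Site-25 at 40 — need 650 more.
Site-29 (60): take the remaining 650 — done.
Site-19, Site-L: unused.
Cost = 800×10 + 700×40 + 650×60 = 75000.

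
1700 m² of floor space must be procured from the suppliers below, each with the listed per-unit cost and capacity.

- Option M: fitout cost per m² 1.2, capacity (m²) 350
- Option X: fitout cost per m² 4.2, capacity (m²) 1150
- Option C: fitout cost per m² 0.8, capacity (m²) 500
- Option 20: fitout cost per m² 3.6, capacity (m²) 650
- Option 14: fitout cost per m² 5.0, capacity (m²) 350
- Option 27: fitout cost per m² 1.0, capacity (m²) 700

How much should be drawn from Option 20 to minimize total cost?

Use suppliers in increasing cost order.
Option C (0.8): use full 500 → 1200 m² to go.
Option 27 at 1.0: take all 700 m² → 500 still needed.
Option M (1.2): use full 350 → 150 m² to go.
Option 20 (3.6): take the remaining 150 → done.
Option X, Option 14: unused.

150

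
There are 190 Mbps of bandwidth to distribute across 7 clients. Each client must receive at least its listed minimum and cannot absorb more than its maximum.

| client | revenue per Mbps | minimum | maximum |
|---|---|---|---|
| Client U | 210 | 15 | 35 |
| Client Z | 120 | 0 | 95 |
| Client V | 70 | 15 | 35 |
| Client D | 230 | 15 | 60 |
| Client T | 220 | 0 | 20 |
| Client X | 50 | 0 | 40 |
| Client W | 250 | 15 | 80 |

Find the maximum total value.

Meeting every minimum uses 15+0+15+15+0+0+15 = 60 Mbps, leaving 130.
Rank by revenue per Mbps: Client W 250 > Client D 230 > Client T 220 > Client U 210 > Client Z 120 > Client V 70 > Client X 50.
Give Client W 65 more to hit its cap of 80 — 65 left.
Give Client D 45 more to hit its cap of 60 — 20 left.
Client T: +20 to 20 (cap) — 0 left.
Total = 210×15 + 70×15 + 230×60 + 220×20 + 250×80 = 42400.

42400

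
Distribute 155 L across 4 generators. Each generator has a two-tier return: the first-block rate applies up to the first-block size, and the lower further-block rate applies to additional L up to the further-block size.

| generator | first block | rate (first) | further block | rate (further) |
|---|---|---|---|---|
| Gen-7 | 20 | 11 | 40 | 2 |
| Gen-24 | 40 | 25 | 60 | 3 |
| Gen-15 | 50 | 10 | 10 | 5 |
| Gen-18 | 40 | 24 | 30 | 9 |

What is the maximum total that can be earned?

2725

Order all 8 blocks by rate: Gen-24/first 25 > Gen-18/first 24 > Gen-7/first 11 > Gen-15/first 10 > Gen-18/second 9 > Gen-15/second 5 > Gen-24/second 3 > Gen-7/second 2.
Gen-24 first at 25: fill all 40 ; 115 left.
Gen-18 first at 24: fill all 40 ; 75 left.
Gen-7 first at 11: fill all 20 ; 55 left.
Gen-15 first at 10: fill all 50 ; 5 left.
Gen-18 second at 9: only 5 left, fill 5.
Total = 25×40 + 24×40 + 11×20 + 10×50 + 9×5 = 2725.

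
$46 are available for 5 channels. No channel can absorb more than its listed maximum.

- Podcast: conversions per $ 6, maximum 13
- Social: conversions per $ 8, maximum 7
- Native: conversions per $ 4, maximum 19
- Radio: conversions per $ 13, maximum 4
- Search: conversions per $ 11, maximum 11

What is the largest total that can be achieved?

Order the channels by conversions per $: Radio 13 > Search 11 > Social 8 > Podcast 6 > Native 4.
Radio takes 4 to reach its cap of 4 → 42 left.
Search: +11 to 11 (cap) → 31 left.
Social: +7 to 7 (cap) → 24 left.
Give Podcast 13 to hit its cap of 13 → 11 left.
Native has room for 19 but only 11 remain, so it gets 11.
Total = 6×13 + 8×7 + 4×11 + 13×4 + 11×11 = 351.

351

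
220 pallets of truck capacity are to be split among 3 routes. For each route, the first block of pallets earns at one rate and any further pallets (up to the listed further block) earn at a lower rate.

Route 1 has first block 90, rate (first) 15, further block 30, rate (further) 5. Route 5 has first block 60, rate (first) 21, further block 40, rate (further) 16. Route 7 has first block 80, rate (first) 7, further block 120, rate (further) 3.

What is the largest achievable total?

Rank every tier by rate: Route 5/tier1 21 > Route 5/tier2 16 > Route 1/tier1 15 > Route 7/tier1 7 > Route 1/tier2 5 > Route 7/tier2 3.
Fill Route 5 tier1 block (60 at 21) ; 160 left.
Route 5 tier2 at 16: fill all 40 ; 120 left.
Route 1 tier1 at 15: fill all 90 ; 30 left.
Route 7 tier1 at 7: only 30 left, fill 30.
Total = 21×60 + 16×40 + 15×90 + 7×30 = 3460.

3460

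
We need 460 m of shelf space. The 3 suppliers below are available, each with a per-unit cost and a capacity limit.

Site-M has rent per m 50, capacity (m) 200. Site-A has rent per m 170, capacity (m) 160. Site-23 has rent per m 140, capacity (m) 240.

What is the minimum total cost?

Fill from the cheapest supplier first.
Site-M at 50: take all 200 m ; 260 still needed.
Site-23 at 140: take all 240 m ; 20 still needed.
Site-A (170): take the remaining 20 ; done.
Cost = 200×50 + 240×140 + 20×170 = 47000.

47000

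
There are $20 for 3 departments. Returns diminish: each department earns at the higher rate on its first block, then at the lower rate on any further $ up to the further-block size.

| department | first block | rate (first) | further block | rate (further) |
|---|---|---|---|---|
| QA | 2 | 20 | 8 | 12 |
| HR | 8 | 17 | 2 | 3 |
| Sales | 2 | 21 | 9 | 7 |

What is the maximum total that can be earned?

Treat each block as its own option and order by rate: Sales/tier1 21 > QA/tier1 20 > HR/tier1 17 > QA/tier2 12 > Sales/tier2 7 > HR/tier2 3.
Sales/tier1 (21): +2 — 18 left.
QA tier1 at 20: fill all 2 — 16 left.
HR tier1 at 17: fill all 8 — 8 left.
Fill QA tier2 block (8 at 12) — 0 left.
Total = 21×2 + 20×2 + 17×8 + 12×8 = 314.

314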